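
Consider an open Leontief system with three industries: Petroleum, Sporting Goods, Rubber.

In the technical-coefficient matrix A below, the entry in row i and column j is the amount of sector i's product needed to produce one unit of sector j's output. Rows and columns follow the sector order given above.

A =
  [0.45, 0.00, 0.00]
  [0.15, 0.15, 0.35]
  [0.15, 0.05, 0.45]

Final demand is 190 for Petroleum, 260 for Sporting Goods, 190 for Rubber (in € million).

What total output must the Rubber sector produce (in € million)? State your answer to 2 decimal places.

I − A =
  [   0.55     0.00     0.00]
  [  -0.15     0.85    -0.35]
  [  -0.15    -0.05     0.55]
Cofactors of I−A, C_ij = (−1)^(i+j)·(minor ij) (rows/columns in the sector order above):
  C_11 = (0.85)(0.55) − (-0.35)(-0.05) = 0.4500
  C_12 = −[(-0.15)(0.55) − (-0.35)(-0.15)] = 0.1350
  C_13 = (-0.15)(-0.05) − (0.85)(-0.15) = 0.1350
  C_21 = −[(0.00)(0.55) − (0.00)(-0.05)] = 0.0000
  C_22 = (0.55)(0.55) − (0.00)(-0.15) = 0.3025
  C_23 = −[(0.55)(-0.05) − (0.00)(-0.15)] = 0.0275
  C_31 = (0.00)(-0.35) − (0.00)(0.85) = 0.0000
  C_32 = −[(0.55)(-0.35) − (0.00)(-0.15)] = 0.1925
  C_33 = (0.55)(0.85) − (0.00)(-0.15) = 0.4675
det(I−A) = Σ_j (I−A)_1j·C_1j = (0.55)(0.4500) + (0.00)(0.1350) + (0.00)(0.1350) = 0.2475
adj(I−A) = Cᵀ =
  [ 0.4500   0.0000   0.0000]
  [ 0.1350   0.3025   0.1925]
  [ 0.1350   0.0275   0.4675]
(I − A)⁻¹ = adj(I−A) / det(I−A) ≈
  [   1.8182     0.0000     0.0000]
  [   0.5455     1.2222     0.7778]
  [   0.5455     0.1111     1.8889]
x = (I − A)⁻¹ d = adj(I−A)·d / det(I−A), with det(I−A) = 0.2475:
  x_1 = (0.4500·190 + 0.0000·260 + 0.0000·190) / 0.2475 = 85.50 / 0.2475 ≈ 345.45
  x_2 = (0.1350·190 + 0.3025·260 + 0.1925·190) / 0.2475 = 140.875 / 0.2475 ≈ 569.19
  x_3 = (0.1350·190 + 0.0275·260 + 0.4675·190) / 0.2475 = 121.625 / 0.2475 ≈ 491.41

x_3 = 491.41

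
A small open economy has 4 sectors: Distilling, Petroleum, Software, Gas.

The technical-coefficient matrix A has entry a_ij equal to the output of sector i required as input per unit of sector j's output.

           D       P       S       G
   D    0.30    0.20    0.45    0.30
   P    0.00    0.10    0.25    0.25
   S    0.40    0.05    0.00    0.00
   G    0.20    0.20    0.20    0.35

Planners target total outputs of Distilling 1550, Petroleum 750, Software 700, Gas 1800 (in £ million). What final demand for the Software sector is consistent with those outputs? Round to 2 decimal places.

d_S = 42.50

I − A =
  [   0.70    -0.20    -0.45    -0.30]
  [   0.00     0.90    -0.25    -0.25]
  [  -0.40    -0.05     1.00     0.00]
  [  -0.20    -0.20    -0.20     0.65]
d = (I − A) x:
  d_D = (+0.70)·1550 + (-0.20)·750 + (-0.45)·700 + (-0.30)·1800 = 80.00
  d_P = (+0.00)·1550 + (+0.90)·750 + (-0.25)·700 + (-0.25)·1800 = 50.00
  d_S = (-0.40)·1550 + (-0.05)·750 + (+1.00)·700 + (+0.00)·1800 = 42.50
  d_G = (-0.20)·1550 + (-0.20)·750 + (-0.20)·700 + (+0.65)·1800 = 570.00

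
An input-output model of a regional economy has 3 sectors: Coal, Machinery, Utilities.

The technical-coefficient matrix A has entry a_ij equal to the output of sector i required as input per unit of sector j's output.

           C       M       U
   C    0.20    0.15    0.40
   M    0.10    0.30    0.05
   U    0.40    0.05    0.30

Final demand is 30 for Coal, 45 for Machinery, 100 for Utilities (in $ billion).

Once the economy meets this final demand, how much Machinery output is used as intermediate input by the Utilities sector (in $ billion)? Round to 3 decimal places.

I − A =
  [   0.80    -0.15    -0.40]
  [  -0.10     0.70    -0.05]
  [  -0.40    -0.05     0.70]
Cofactors of I−A, C_ij = (−1)^(i+j)·(minor ij) (rows/columns in the sector order above):
  C_11 = (0.70)(0.70) − (-0.05)(-0.05) = 0.4875
  C_12 = −[(-0.10)(0.70) − (-0.05)(-0.40)] = 0.0900
  C_13 = (-0.10)(-0.05) − (0.70)(-0.40) = 0.2850
  C_21 = −[(-0.15)(0.70) − (-0.40)(-0.05)] = 0.1250
  C_22 = (0.80)(0.70) − (-0.40)(-0.40) = 0.4000
  C_23 = −[(0.80)(-0.05) − (-0.15)(-0.40)] = 0.1000
  C_31 = (-0.15)(-0.05) − (-0.40)(0.70) = 0.2875
  C_32 = −[(0.80)(-0.05) − (-0.40)(-0.10)] = 0.0800
  C_33 = (0.80)(0.70) − (-0.15)(-0.10) = 0.5450
det(I−A) = Σ_j (I−A)_1j·C_1j = (0.80)(0.4875) + (-0.15)(0.0900) + (-0.40)(0.2850) = 0.2625
adj(I−A) = Cᵀ =
  [ 0.4875   0.1250   0.2875]
  [ 0.0900   0.4000   0.0800]
  [ 0.2850   0.1000   0.5450]
(I − A)⁻¹ = adj(I−A) / det(I−A) ≈
  [   1.8571     0.4762     1.0952]
  [   0.3429     1.5238     0.3048]
  [   1.0857     0.3810     2.0762]
First solve x = (I − A)⁻¹ d = adj(I−A)·d / det(I−A); in particular x_U = (0.2850·30 + 0.1000·45 + 0.5450·100) / 0.2625 = 67.55 / 0.2625 ≈ 257.33333.
Intermediate flow from M to U: z_MU = a_MU · x_U = 0.05 × 67.55 / 0.2625 = 3.3775 / 0.2625 ≈ 12.867.

z_MU = 12.867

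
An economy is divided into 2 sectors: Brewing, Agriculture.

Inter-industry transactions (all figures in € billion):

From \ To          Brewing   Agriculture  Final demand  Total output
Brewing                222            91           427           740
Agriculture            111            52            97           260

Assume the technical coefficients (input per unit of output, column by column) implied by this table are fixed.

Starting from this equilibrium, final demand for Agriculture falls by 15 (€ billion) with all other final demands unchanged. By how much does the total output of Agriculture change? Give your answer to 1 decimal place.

Δx_A = -20.7

Technical coefficients a_ij = z_ij / X_j:
  a_BB = 222/740 = 0.30, a_AB = 111/740 = 0.15
  a_BA = 91/260 = 0.35, a_AA = 52/260 = 0.20
I − A =
  [   0.70    -0.35]
  [  -0.15     0.80]
det(I−A) = (0.70)(0.80) − (-0.35)(-0.15) = 0.5075
adj(I−A) = [[0.80, 0.35], [0.15, 0.70]]
(I − A)⁻¹ = adj(I−A) / det(I−A) ≈
  [   1.5764     0.6897]
  [   0.2956     1.3793]
Δx = (I − A)⁻¹ Δd with Δd having -15 in the Agriculture component and 0 elsewhere.
So Δx_A = L_AA · (-15), where L_AA = adj(I−A)_AA / det(I−A) = 0.70 / 0.5075.
Δx_A = 0.70 × (-15) / 0.5075 = -10.50 / 0.5075 ≈ -20.7.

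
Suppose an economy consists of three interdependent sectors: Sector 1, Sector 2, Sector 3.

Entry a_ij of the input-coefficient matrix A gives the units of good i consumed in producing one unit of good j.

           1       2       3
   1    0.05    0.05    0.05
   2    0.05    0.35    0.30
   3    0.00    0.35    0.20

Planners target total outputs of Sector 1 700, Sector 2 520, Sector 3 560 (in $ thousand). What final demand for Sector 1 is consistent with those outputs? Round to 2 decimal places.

I − A =
  [   0.95    -0.05    -0.05]
  [  -0.05     0.65    -0.30]
  [   0.00    -0.35     0.80]
d = (I − A) x:
  d_1 = (+0.95)·700 + (-0.05)·520 + (-0.05)·560 = 611.00
  d_2 = (-0.05)·700 + (+0.65)·520 + (-0.30)·560 = 135.00
  d_3 = (+0.00)·700 + (-0.35)·520 + (+0.80)·560 = 266.00

d_1 = 611.00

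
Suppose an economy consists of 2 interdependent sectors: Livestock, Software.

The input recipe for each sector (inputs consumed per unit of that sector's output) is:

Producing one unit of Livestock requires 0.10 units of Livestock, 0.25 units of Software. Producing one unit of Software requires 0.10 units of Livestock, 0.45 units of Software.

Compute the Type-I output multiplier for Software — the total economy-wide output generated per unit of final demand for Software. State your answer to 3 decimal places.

I − A =
  [   0.90    -0.10]
  [  -0.25     0.55]
det(I−A) = (0.90)(0.55) − (-0.10)(-0.25) = 0.4700
adj(I−A) = [[0.55, 0.10], [0.25, 0.90]]
(I − A)⁻¹ = adj(I−A) / det(I−A) ≈
  [   1.1702     0.2128]
  [   0.5319     1.9149]
The output multiplier for sector j is the column-j sum of the Leontief inverse (I − A)⁻¹ = adj(I−A) / det(I−A).
Column 2 of adj(I−A): (0.10, 0.90); det(I−A) = 0.4700.
m_2 = (0.10 + 0.90) / 0.4700 = 1.00 / 0.4700 ≈ 2.128.

m_2 = 2.128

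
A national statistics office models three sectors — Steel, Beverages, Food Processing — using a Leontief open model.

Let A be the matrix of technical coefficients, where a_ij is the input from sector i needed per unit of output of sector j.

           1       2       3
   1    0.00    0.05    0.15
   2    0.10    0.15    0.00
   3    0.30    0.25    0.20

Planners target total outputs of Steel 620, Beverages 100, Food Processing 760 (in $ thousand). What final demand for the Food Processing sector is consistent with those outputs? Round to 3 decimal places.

d_3 = 397.000

I − A =
  [   1.00    -0.05    -0.15]
  [  -0.10     0.85     0.00]
  [  -0.30    -0.25     0.80]
d = (I − A) x:
  d_1 = (+1.00)·620 + (-0.05)·100 + (-0.15)·760 = 501.000
  d_2 = (-0.10)·620 + (+0.85)·100 + (+0.00)·760 = 23.000
  d_3 = (-0.30)·620 + (-0.25)·100 + (+0.80)·760 = 397.000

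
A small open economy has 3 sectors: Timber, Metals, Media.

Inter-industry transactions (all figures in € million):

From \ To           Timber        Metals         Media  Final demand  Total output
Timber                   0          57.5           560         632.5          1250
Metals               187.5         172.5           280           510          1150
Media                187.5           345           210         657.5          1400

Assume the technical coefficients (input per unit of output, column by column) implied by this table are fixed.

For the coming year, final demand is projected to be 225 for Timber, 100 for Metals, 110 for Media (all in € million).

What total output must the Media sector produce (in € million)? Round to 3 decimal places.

x_3 = 277.033

Technical coefficients a_ij = z_ij / X_j:
  a_11 = 0/1250 = 0.00, a_21 = 187.5/1250 = 0.15, a_31 = 187.5/1250 = 0.15
  a_12 = 57.5/1150 = 0.05, a_22 = 172.5/1150 = 0.15, a_32 = 345/1150 = 0.30
  a_13 = 560/1400 = 0.40, a_23 = 280/1400 = 0.20, a_33 = 210/1400 = 0.15
I − A =
  [   1.00    -0.05    -0.40]
  [  -0.15     0.85    -0.20]
  [  -0.15    -0.30     0.85]
Cofactors of I−A, C_ij = (−1)^(i+j)·(minor ij) (rows/columns in the sector order above):
  C_11 = (0.85)(0.85) − (-0.20)(-0.30) = 0.6625
  C_12 = −[(-0.15)(0.85) − (-0.20)(-0.15)] = 0.1575
  C_13 = (-0.15)(-0.30) − (0.85)(-0.15) = 0.1725
  C_21 = −[(-0.05)(0.85) − (-0.40)(-0.30)] = 0.1625
  C_22 = (1.00)(0.85) − (-0.40)(-0.15) = 0.7900
  C_23 = −[(1.00)(-0.30) − (-0.05)(-0.15)] = 0.3075
  C_31 = (-0.05)(-0.20) − (-0.40)(0.85) = 0.3500
  C_32 = −[(1.00)(-0.20) − (-0.40)(-0.15)] = 0.2600
  C_33 = (1.00)(0.85) − (-0.05)(-0.15) = 0.8425
det(I−A) = Σ_j (I−A)_1j·C_1j = (1.00)(0.6625) + (-0.05)(0.1575) + (-0.40)(0.1725) = 0.585625
adj(I−A) = Cᵀ =
  [ 0.6625   0.1625   0.3500]
  [ 0.1575   0.7900   0.2600]
  [ 0.1725   0.3075   0.8425]
(I − A)⁻¹ = adj(I−A) / det(I−A) ≈
  [   1.1313     0.2775     0.5977]
  [   0.2689     1.3490     0.4440]
  [   0.2946     0.5251     1.4386]
x = (I − A)⁻¹ d = adj(I−A)·d / det(I−A), with det(I−A) = 0.585625:
  x_1 = (0.6625·225 + 0.1625·100 + 0.3500·110) / 0.585625 = 203.8125 / 0.585625 ≈ 348.026
  x_2 = (0.1575·225 + 0.7900·100 + 0.2600·110) / 0.585625 = 143.0375 / 0.585625 ≈ 244.248
  x_3 = (0.1725·225 + 0.3075·100 + 0.8425·110) / 0.585625 = 162.2375 / 0.585625 ≈ 277.033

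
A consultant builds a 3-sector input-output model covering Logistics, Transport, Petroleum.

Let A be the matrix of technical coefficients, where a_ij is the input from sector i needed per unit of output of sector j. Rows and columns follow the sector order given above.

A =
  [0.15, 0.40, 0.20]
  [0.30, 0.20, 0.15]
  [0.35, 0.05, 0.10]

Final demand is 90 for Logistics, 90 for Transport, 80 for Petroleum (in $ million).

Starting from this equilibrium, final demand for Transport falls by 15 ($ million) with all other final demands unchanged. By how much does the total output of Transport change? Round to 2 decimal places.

I − A =
  [   0.85    -0.40    -0.20]
  [  -0.30     0.80    -0.15]
  [  -0.35    -0.05     0.90]
Cofactors of I−A, C_ij = (−1)^(i+j)·(minor ij) (rows/columns in the sector order above):
  C_11 = (0.80)(0.90) − (-0.15)(-0.05) = 0.7125
  C_12 = −[(-0.30)(0.90) − (-0.15)(-0.35)] = 0.3225
  C_13 = (-0.30)(-0.05) − (0.80)(-0.35) = 0.2950
  C_21 = −[(-0.40)(0.90) − (-0.20)(-0.05)] = 0.3700
  C_22 = (0.85)(0.90) − (-0.20)(-0.35) = 0.6950
  C_23 = −[(0.85)(-0.05) − (-0.40)(-0.35)] = 0.1825
  C_31 = (-0.40)(-0.15) − (-0.20)(0.80) = 0.2200
  C_32 = −[(0.85)(-0.15) − (-0.20)(-0.30)] = 0.1875
  C_33 = (0.85)(0.80) − (-0.40)(-0.30) = 0.5600
det(I−A) = Σ_j (I−A)_1j·C_1j = (0.85)(0.7125) + (-0.40)(0.3225) + (-0.20)(0.2950) = 0.417625
adj(I−A) = Cᵀ =
  [ 0.7125   0.3700   0.2200]
  [ 0.3225   0.6950   0.1875]
  [ 0.2950   0.1825   0.5600]
(I − A)⁻¹ = adj(I−A) / det(I−A) ≈
  [   1.7061     0.8860     0.5268]
  [   0.7722     1.6642     0.4490]
  [   0.7064     0.4370     1.3409]
Δx = (I − A)⁻¹ Δd with Δd having -15 in the Transport component and 0 elsewhere.
So Δx_T = L_TT · (-15), where L_TT = adj(I−A)_TT / det(I−A) = 0.6950 / 0.417625.
Δx_T = 0.6950 × (-15) / 0.417625 = -10.425 / 0.417625 ≈ -24.96.

Δx_T = -24.96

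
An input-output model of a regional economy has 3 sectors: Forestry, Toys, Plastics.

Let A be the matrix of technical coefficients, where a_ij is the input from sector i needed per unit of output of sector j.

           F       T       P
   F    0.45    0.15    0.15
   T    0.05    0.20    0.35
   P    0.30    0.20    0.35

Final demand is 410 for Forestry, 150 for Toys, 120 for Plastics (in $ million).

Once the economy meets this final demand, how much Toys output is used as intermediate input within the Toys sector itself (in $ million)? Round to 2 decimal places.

I − A =
  [   0.55    -0.15    -0.15]
  [  -0.05     0.80    -0.35]
  [  -0.30    -0.20     0.65]
Cofactors of I−A, C_ij = (−1)^(i+j)·(minor ij) (rows/columns in the sector order above):
  C_11 = (0.80)(0.65) − (-0.35)(-0.20) = 0.4500
  C_12 = −[(-0.05)(0.65) − (-0.35)(-0.30)] = 0.1375
  C_13 = (-0.05)(-0.20) − (0.80)(-0.30) = 0.2500
  C_21 = −[(-0.15)(0.65) − (-0.15)(-0.20)] = 0.1275
  C_22 = (0.55)(0.65) − (-0.15)(-0.30) = 0.3125
  C_23 = −[(0.55)(-0.20) − (-0.15)(-0.30)] = 0.1550
  C_31 = (-0.15)(-0.35) − (-0.15)(0.80) = 0.1725
  C_32 = −[(0.55)(-0.35) − (-0.15)(-0.05)] = 0.2000
  C_33 = (0.55)(0.80) − (-0.15)(-0.05) = 0.4325
det(I−A) = Σ_j (I−A)_1j·C_1j = (0.55)(0.4500) + (-0.15)(0.1375) + (-0.15)(0.2500) = 0.189375
adj(I−A) = Cᵀ =
  [ 0.4500   0.1275   0.1725]
  [ 0.1375   0.3125   0.2000]
  [ 0.2500   0.1550   0.4325]
(I − A)⁻¹ = adj(I−A) / det(I−A) ≈
  [   2.3762     0.6733     0.9109]
  [   0.7261     1.6502     1.0561]
  [   1.3201     0.8185     2.2838]
First solve x = (I − A)⁻¹ d = adj(I−A)·d / det(I−A); in particular x_T = (0.1375·410 + 0.3125·150 + 0.2000·120) / 0.189375 = 127.25 / 0.189375 ≈ 671.9472.
Intermediate flow from T to T: z_TT = a_TT · x_T = 0.20 × 127.25 / 0.189375 = 25.45 / 0.189375 ≈ 134.39.

z_TT = 134.39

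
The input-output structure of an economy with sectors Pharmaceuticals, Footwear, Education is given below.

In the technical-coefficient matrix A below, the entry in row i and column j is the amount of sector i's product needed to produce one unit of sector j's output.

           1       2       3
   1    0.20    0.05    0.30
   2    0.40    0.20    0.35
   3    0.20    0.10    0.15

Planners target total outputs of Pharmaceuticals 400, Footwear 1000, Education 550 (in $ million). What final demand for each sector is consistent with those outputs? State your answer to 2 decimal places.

d_1 = 105.00, d_2 = 447.50, d_3 = 287.50

I − A =
  [   0.80    -0.05    -0.30]
  [  -0.40     0.80    -0.35]
  [  -0.20    -0.10     0.85]
d = (I − A) x:
  d_1 = (+0.80)·400 + (-0.05)·1000 + (-0.30)·550 = 105.00
  d_2 = (-0.40)·400 + (+0.80)·1000 + (-0.35)·550 = 447.50
  d_3 = (-0.20)·400 + (-0.10)·1000 + (+0.85)·550 = 287.50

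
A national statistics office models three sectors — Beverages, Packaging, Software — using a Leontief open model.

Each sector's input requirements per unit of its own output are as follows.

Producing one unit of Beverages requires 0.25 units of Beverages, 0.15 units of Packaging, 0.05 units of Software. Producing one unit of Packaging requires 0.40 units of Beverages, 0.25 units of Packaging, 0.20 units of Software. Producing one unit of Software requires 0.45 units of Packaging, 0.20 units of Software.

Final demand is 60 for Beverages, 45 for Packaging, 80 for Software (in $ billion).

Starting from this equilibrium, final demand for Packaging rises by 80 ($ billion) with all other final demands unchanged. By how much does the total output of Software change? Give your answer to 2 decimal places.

Δx_S = 41.78

I − A =
  [   0.75    -0.40     0.00]
  [  -0.15     0.75    -0.45]
  [  -0.05    -0.20     0.80]
Cofactors of I−A, C_ij = (−1)^(i+j)·(minor ij) (rows/columns in the sector order above):
  C_11 = (0.75)(0.80) − (-0.45)(-0.20) = 0.5100
  C_12 = −[(-0.15)(0.80) − (-0.45)(-0.05)] = 0.1425
  C_13 = (-0.15)(-0.20) − (0.75)(-0.05) = 0.0675
  C_21 = −[(-0.40)(0.80) − (0.00)(-0.20)] = 0.3200
  C_22 = (0.75)(0.80) − (0.00)(-0.05) = 0.6000
  C_23 = −[(0.75)(-0.20) − (-0.40)(-0.05)] = 0.1700
  C_31 = (-0.40)(-0.45) − (0.00)(0.75) = 0.1800
  C_32 = −[(0.75)(-0.45) − (0.00)(-0.15)] = 0.3375
  C_33 = (0.75)(0.75) − (-0.40)(-0.15) = 0.5025
det(I−A) = Σ_j (I−A)_1j·C_1j = (0.75)(0.5100) + (-0.40)(0.1425) + (0.00)(0.0675) = 0.3255
adj(I−A) = Cᵀ =
  [ 0.5100   0.3200   0.1800]
  [ 0.1425   0.6000   0.3375]
  [ 0.0675   0.1700   0.5025]
(I − A)⁻¹ = adj(I−A) / det(I−A) ≈
  [   1.5668     0.9831     0.5530]
  [   0.4378     1.8433     1.0369]
  [   0.2074     0.5223     1.5438]
Δx = (I − A)⁻¹ Δd with Δd having +80 in the Packaging component and 0 elsewhere.
So Δx_S = L_SP · (+80), where L_SP = adj(I−A)_SP / det(I−A) = 0.1700 / 0.3255.
Δx_S = 0.1700 × (+80) / 0.3255 = 13.60 / 0.3255 ≈ 41.78.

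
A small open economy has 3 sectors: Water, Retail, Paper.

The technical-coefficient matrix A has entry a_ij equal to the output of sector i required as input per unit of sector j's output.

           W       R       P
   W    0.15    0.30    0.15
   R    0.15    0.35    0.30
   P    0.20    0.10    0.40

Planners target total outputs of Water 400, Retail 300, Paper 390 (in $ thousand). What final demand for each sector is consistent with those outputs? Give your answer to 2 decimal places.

I − A =
  [   0.85    -0.30    -0.15]
  [  -0.15     0.65    -0.30]
  [  -0.20    -0.10     0.60]
d = (I − A) x:
  d_W = (+0.85)·400 + (-0.30)·300 + (-0.15)·390 = 191.50
  d_R = (-0.15)·400 + (+0.65)·300 + (-0.30)·390 = 18.00
  d_P = (-0.20)·400 + (-0.10)·300 + (+0.60)·390 = 124.00

d_W = 191.50, d_R = 18.00, d_P = 124.00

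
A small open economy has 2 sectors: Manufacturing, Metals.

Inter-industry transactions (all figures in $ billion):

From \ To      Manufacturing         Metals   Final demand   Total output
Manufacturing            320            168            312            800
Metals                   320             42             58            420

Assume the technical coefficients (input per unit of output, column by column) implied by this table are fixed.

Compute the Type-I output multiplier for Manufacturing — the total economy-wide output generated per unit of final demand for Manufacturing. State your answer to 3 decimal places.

Technical coefficients a_ij = z_ij / X_j:
  a_11 = 320/800 = 0.40, a_21 = 320/800 = 0.40
  a_12 = 168/420 = 0.40, a_22 = 42/420 = 0.10
I − A =
  [   0.60    -0.40]
  [  -0.40     0.90]
det(I−A) = (0.60)(0.90) − (-0.40)(-0.40) = 0.3800
adj(I−A) = [[0.90, 0.40], [0.40, 0.60]]
(I − A)⁻¹ = adj(I−A) / det(I−A) ≈
  [   2.3684     1.0526]
  [   1.0526     1.5789]
The output multiplier for sector j is the column-j sum of the Leontief inverse (I − A)⁻¹ = adj(I−A) / det(I−A).
Column 1 of adj(I−A): (0.90, 0.40); det(I−A) = 0.3800.
m_1 = (0.90 + 0.40) / 0.3800 = 1.30 / 0.3800 ≈ 3.421.

m_1 = 3.421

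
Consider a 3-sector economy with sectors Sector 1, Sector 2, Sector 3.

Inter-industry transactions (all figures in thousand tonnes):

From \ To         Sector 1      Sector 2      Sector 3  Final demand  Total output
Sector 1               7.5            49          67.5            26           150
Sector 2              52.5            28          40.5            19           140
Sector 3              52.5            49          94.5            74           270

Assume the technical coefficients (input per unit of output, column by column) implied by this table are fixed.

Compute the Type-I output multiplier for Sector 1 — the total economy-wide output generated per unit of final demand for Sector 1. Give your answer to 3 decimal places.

m_1 = 4.684

Technical coefficients a_ij = z_ij / X_j:
  a_11 = 7.5/150 = 0.05, a_21 = 52.5/150 = 0.35, a_31 = 52.5/150 = 0.35
  a_12 = 49/140 = 0.35, a_22 = 28/140 = 0.20, a_32 = 49/140 = 0.35
  a_13 = 67.5/270 = 0.25, a_23 = 40.5/270 = 0.15, a_33 = 94.5/270 = 0.35
I − A =
  [   0.95    -0.35    -0.25]
  [  -0.35     0.80    -0.15]
  [  -0.35    -0.35     0.65]
Cofactors of I−A, C_ij = (−1)^(i+j)·(minor ij) (rows/columns in the sector order above):
  C_11 = (0.80)(0.65) − (-0.15)(-0.35) = 0.4675
  C_12 = −[(-0.35)(0.65) − (-0.15)(-0.35)] = 0.2800
  C_13 = (-0.35)(-0.35) − (0.80)(-0.35) = 0.4025
  C_21 = −[(-0.35)(0.65) − (-0.25)(-0.35)] = 0.3150
  C_22 = (0.95)(0.65) − (-0.25)(-0.35) = 0.5300
  C_23 = −[(0.95)(-0.35) − (-0.35)(-0.35)] = 0.4550
  C_31 = (-0.35)(-0.15) − (-0.25)(0.80) = 0.2525
  C_32 = −[(0.95)(-0.15) − (-0.25)(-0.35)] = 0.2300
  C_33 = (0.95)(0.80) − (-0.35)(-0.35) = 0.6375
det(I−A) = Σ_j (I−A)_1j·C_1j = (0.95)(0.4675) + (-0.35)(0.2800) + (-0.25)(0.4025) = 0.2455
adj(I−A) = Cᵀ =
  [ 0.4675   0.3150   0.2525]
  [ 0.2800   0.5300   0.2300]
  [ 0.4025   0.4550   0.6375]
(I − A)⁻¹ = adj(I−A) / det(I−A) ≈
  [   1.9043     1.2831     1.0285]
  [   1.1405     2.1589     0.9369]
  [   1.6395     1.8534     2.5967]
The output multiplier for sector j is the column-j sum of the Leontief inverse (I − A)⁻¹ = adj(I−A) / det(I−A).
Column 1 of adj(I−A): (0.4675, 0.2800, 0.4025); det(I−A) = 0.2455.
m_1 = (0.4675 + 0.2800 + 0.4025) / 0.2455 = 1.15 / 0.2455 ≈ 4.684.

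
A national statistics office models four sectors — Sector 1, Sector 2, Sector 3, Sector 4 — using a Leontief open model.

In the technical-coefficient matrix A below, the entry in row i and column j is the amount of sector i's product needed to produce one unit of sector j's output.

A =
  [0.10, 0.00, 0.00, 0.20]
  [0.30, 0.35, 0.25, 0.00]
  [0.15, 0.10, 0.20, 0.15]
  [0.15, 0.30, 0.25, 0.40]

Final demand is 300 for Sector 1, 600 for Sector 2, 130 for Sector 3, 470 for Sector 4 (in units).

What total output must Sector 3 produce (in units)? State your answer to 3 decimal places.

I − A =
  [   0.90     0.00     0.00    -0.20]
  [  -0.30     0.65    -0.25     0.00]
  [  -0.15    -0.10     0.80    -0.15]
  [  -0.15    -0.30    -0.25     0.60]
Compute the cofactors C_ij = (−1)^(i+j)·(3×3 minor ij) of I−A; the adjugate is their transpose:
adj(I−A) = Cᵀ =
  [ 0.261375   0.053000   0.047500   0.099000]
  [ 0.160875   0.366750   0.142500   0.089250]
  [ 0.104625   0.100500   0.313500   0.113250]
  [ 0.189375   0.238500   0.213750   0.445500]
det(I−A) = Σ_j (I−A)_1j·C_1j = (0.90)(0.261375) + (0.00)(0.160875) + (0.00)(0.104625) + (-0.20)(0.189375) = 0.1973625
(I − A)⁻¹ = adj(I−A) / det(I−A) ≈
  [   1.3243     0.2685     0.2407     0.5016]
  [   0.8151     1.8583     0.7220     0.4522]
  [   0.5301     0.5092     1.5884     0.5738]
  [   0.9595     1.2084     1.0830     2.2573]
x = (I − A)⁻¹ d = adj(I−A)·d / det(I−A), with det(I−A) = 0.1973625:
  x_1 = (0.261375·300 + 0.053000·600 + 0.047500·130 + 0.099000·470) / 0.1973625 = 162.9175 / 0.1973625 ≈ 825.473
  x_2 = (0.160875·300 + 0.366750·600 + 0.142500·130 + 0.089250·470) / 0.1973625 = 328.785 / 0.1973625 ≈ 1665.894
  x_3 = (0.104625·300 + 0.100500·600 + 0.313500·130 + 0.113250·470) / 0.1973625 = 185.67 / 0.1973625 ≈ 940.756
  x_4 = (0.189375·300 + 0.238500·600 + 0.213750·130 + 0.445500·470) / 0.1973625 = 437.085 / 0.1973625 ≈ 2214.630

x_3 = 940.756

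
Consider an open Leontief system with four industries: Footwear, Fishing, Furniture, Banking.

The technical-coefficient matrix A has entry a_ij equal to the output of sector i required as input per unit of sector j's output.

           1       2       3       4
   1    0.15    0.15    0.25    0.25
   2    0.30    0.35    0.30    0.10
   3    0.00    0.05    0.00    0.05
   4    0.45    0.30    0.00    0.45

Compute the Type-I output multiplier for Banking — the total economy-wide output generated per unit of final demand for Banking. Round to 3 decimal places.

m_4 = 6.630

I − A =
  [   0.85    -0.15    -0.25    -0.25]
  [  -0.30     0.65    -0.30    -0.10]
  [   0.00    -0.05     1.00    -0.05]
  [  -0.45    -0.30     0.00     0.55]
Compute the cofactors C_ij = (−1)^(i+j)·(3×3 minor ij) of I−A; the adjugate is their transpose:
adj(I−A) = Cᵀ =
  [ 0.314750   0.168125   0.129125   0.185375]
  [ 0.216750   0.349375   0.159000   0.176500]
  [ 0.029625   0.033875   0.151250   0.033375]
  [ 0.375750   0.328125   0.192375   0.491000]
det(I−A) = Σ_j (I−A)_1j·C_1j = (0.85)(0.314750) + (-0.15)(0.216750) + (-0.25)(0.029625) + (-0.25)(0.375750) = 0.13368125
(I − A)⁻¹ = adj(I−A) / det(I−A) ≈
  [   2.3545     1.2577     0.9659     1.3867]
  [   1.6214     2.6135     1.1894     1.3203]
  [   0.2216     0.2534     1.1314     0.2497]
  [   2.8108     2.4545     1.4391     3.6729]
The output multiplier for sector j is the column-j sum of the Leontief inverse (I − A)⁻¹ = adj(I−A) / det(I−A).
Column 4 of adj(I−A): (0.185375, 0.176500, 0.033375, 0.491000); det(I−A) = 0.13368125.
m_4 = (0.185375 + 0.176500 + 0.033375 + 0.491000) / 0.13368125 = 0.88625 / 0.13368125 ≈ 6.630.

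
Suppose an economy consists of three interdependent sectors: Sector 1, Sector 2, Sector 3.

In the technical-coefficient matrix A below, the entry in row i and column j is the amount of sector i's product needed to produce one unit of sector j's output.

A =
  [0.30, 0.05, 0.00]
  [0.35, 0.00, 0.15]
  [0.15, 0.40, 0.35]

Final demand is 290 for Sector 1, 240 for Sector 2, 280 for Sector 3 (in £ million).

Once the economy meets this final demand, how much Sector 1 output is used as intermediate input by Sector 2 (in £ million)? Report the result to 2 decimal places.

I − A =
  [   0.70    -0.05     0.00]
  [  -0.35     1.00    -0.15]
  [  -0.15    -0.40     0.65]
Cofactors of I−A, C_ij = (−1)^(i+j)·(minor ij) (rows/columns in the sector order above):
  C_11 = (1.00)(0.65) − (-0.15)(-0.40) = 0.5900
  C_12 = −[(-0.35)(0.65) − (-0.15)(-0.15)] = 0.2500
  C_13 = (-0.35)(-0.40) − (1.00)(-0.15) = 0.2900
  C_21 = −[(-0.05)(0.65) − (0.00)(-0.40)] = 0.0325
  C_22 = (0.70)(0.65) − (0.00)(-0.15) = 0.4550
  C_23 = −[(0.70)(-0.40) − (-0.05)(-0.15)] = 0.2875
  C_31 = (-0.05)(-0.15) − (0.00)(1.00) = 0.0075
  C_32 = −[(0.70)(-0.15) − (0.00)(-0.35)] = 0.1050
  C_33 = (0.70)(1.00) − (-0.05)(-0.35) = 0.6825
det(I−A) = Σ_j (I−A)_1j·C_1j = (0.70)(0.5900) + (-0.05)(0.2500) + (0.00)(0.2900) = 0.4005
adj(I−A) = Cᵀ =
  [ 0.5900   0.0325   0.0075]
  [ 0.2500   0.4550   0.1050]
  [ 0.2900   0.2875   0.6825]
(I − A)⁻¹ = adj(I−A) / det(I−A) ≈
  [   1.4732     0.0811     0.0187]
  [   0.6242     1.1361     0.2622]
  [   0.7241     0.7179     1.7041]
First solve x = (I − A)⁻¹ d = adj(I−A)·d / det(I−A); in particular x_2 = (0.2500·290 + 0.4550·240 + 0.1050·280) / 0.4005 = 211.10 / 0.4005 ≈ 527.0911.
Intermediate flow from 1 to 2: z_12 = a_12 · x_2 = 0.05 × 211.10 / 0.4005 = 10.555 / 0.4005 ≈ 26.35.

z_12 = 26.35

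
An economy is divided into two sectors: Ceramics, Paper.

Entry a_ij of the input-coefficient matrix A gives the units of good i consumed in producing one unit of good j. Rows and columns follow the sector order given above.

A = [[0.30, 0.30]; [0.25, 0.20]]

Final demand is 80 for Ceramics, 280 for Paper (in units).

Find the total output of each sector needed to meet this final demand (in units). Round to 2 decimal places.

I − A =
  [   0.70    -0.30]
  [  -0.25     0.80]
det(I−A) = (0.70)(0.80) − (-0.30)(-0.25) = 0.4850
adj(I−A) = [[0.80, 0.30], [0.25, 0.70]]
(I − A)⁻¹ = adj(I−A) / det(I−A) ≈
  [   1.6495     0.6186]
  [   0.5155     1.4433]
x = (I − A)⁻¹ d = adj(I−A)·d / det(I−A), with det(I−A) = 0.4850:
  x_C = (0.80·80 + 0.30·280) / 0.4850 = 148.00 / 0.4850 ≈ 305.15
  x_P = (0.25·80 + 0.70·280) / 0.4850 = 216.00 / 0.4850 ≈ 445.36

x_C = 305.15, x_P = 445.36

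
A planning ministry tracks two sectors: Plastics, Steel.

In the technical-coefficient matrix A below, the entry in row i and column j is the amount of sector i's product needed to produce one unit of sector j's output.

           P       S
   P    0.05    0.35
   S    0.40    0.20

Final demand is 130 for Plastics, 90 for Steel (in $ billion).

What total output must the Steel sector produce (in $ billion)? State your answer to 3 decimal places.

x_S = 221.774

I − A =
  [   0.95    -0.35]
  [  -0.40     0.80]
det(I−A) = (0.95)(0.80) − (-0.35)(-0.40) = 0.6200
adj(I−A) = [[0.80, 0.35], [0.40, 0.95]]
(I − A)⁻¹ = adj(I−A) / det(I−A) ≈
  [   1.2903     0.5645]
  [   0.6452     1.5323]
x = (I − A)⁻¹ d = adj(I−A)·d / det(I−A), with det(I−A) = 0.6200:
  x_P = (0.80·130 + 0.35·90) / 0.6200 = 135.50 / 0.6200 ≈ 218.548
  x_S = (0.40·130 + 0.95·90) / 0.6200 = 137.50 / 0.6200 ≈ 221.774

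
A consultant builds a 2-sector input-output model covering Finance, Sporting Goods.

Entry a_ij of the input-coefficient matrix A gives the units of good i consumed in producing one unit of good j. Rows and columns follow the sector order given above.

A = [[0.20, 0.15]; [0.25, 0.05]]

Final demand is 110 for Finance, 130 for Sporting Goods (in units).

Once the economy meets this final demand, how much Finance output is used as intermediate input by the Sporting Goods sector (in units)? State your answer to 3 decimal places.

I − A =
  [   0.80    -0.15]
  [  -0.25     0.95]
det(I−A) = (0.80)(0.95) − (-0.15)(-0.25) = 0.7225
adj(I−A) = [[0.95, 0.15], [0.25, 0.80]]
(I − A)⁻¹ = adj(I−A) / det(I−A) ≈
  [   1.3149     0.2076]
  [   0.3460     1.1073]
First solve x = (I − A)⁻¹ d = adj(I−A)·d / det(I−A); in particular x_S = (0.25·110 + 0.80·130) / 0.7225 = 131.50 / 0.7225 ≈ 182.00692.
Intermediate flow from F to S: z_FS = a_FS · x_S = 0.15 × 131.50 / 0.7225 = 19.725 / 0.7225 ≈ 27.301.

z_FS = 27.301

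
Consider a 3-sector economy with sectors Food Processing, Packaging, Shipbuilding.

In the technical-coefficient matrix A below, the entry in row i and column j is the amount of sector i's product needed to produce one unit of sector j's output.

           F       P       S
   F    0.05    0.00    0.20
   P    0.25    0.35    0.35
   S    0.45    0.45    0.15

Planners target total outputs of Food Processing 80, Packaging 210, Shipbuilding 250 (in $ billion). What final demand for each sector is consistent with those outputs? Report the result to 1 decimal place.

d_F = 26.0, d_P = 29.0, d_S = 82.0

I − A =
  [   0.95     0.00    -0.20]
  [  -0.25     0.65    -0.35]
  [  -0.45    -0.45     0.85]
d = (I − A) x:
  d_F = (+0.95)·80 + (+0.00)·210 + (-0.20)·250 = 26.0
  d_P = (-0.25)·80 + (+0.65)·210 + (-0.35)·250 = 29.0
  d_S = (-0.45)·80 + (-0.45)·210 + (+0.85)·250 = 82.0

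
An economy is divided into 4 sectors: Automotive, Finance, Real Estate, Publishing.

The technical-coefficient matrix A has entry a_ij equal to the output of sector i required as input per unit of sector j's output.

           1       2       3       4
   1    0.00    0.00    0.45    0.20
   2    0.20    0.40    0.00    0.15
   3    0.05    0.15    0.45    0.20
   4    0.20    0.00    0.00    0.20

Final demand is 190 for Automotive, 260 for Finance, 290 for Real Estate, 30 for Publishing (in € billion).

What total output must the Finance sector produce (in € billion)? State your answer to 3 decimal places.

I − A =
  [   1.00     0.00    -0.45    -0.20]
  [  -0.20     0.60     0.00    -0.15]
  [  -0.05    -0.15     0.55    -0.20]
  [  -0.20     0.00     0.00     0.80]
Compute the cofactors C_ij = (−1)^(i+j)·(3×3 minor ij) of I−A; the adjugate is their transpose:
adj(I−A) = Cᵀ =
  [ 0.264000   0.054000   0.216000   0.130125]
  [ 0.104500   0.382000   0.085500   0.119125]
  [ 0.076500   0.114000   0.456000   0.154500]
  [ 0.066000   0.013500   0.054000   0.303000]
det(I−A) = Σ_j (I−A)_1j·C_1j = (1.00)(0.264000) + (0.00)(0.104500) + (-0.45)(0.076500) + (-0.20)(0.066000) = 0.216375
(I − A)⁻¹ = adj(I−A) / det(I−A) ≈
  [   1.2201     0.2496     0.9983     0.6014]
  [   0.4830     1.7655     0.3951     0.5505]
  [   0.3536     0.5269     2.1075     0.7140]
  [   0.3050     0.0624     0.2496     1.4003]
x = (I − A)⁻¹ d = adj(I−A)·d / det(I−A), with det(I−A) = 0.216375:
  x_1 = (0.264000·190 + 0.054000·260 + 0.216000·290 + 0.130125·30) / 0.216375 = 130.74375 / 0.216375 ≈ 604.246
  x_2 = (0.104500·190 + 0.382000·260 + 0.085500·290 + 0.119125·30) / 0.216375 = 147.54375 / 0.216375 ≈ 681.889
  x_3 = (0.076500·190 + 0.114000·260 + 0.456000·290 + 0.154500·30) / 0.216375 = 181.05 / 0.216375 ≈ 836.742
  x_4 = (0.066000·190 + 0.013500·260 + 0.054000·290 + 0.303000·30) / 0.216375 = 40.80 / 0.216375 ≈ 188.562

x_2 = 681.889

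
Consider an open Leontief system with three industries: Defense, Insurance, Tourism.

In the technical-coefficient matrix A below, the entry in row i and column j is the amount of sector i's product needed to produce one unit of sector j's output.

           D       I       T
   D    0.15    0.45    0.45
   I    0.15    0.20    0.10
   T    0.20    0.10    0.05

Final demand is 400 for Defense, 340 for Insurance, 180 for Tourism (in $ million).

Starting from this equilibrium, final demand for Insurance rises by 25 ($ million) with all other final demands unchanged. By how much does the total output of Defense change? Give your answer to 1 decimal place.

I − A =
  [   0.85    -0.45    -0.45]
  [  -0.15     0.80    -0.10]
  [  -0.20    -0.10     0.95]
Cofactors of I−A, C_ij = (−1)^(i+j)·(minor ij) (rows/columns in the sector order above):
  C_11 = (0.80)(0.95) − (-0.10)(-0.10) = 0.7500
  C_12 = −[(-0.15)(0.95) − (-0.10)(-0.20)] = 0.1625
  C_13 = (-0.15)(-0.10) − (0.80)(-0.20) = 0.1750
  C_21 = −[(-0.45)(0.95) − (-0.45)(-0.10)] = 0.4725
  C_22 = (0.85)(0.95) − (-0.45)(-0.20) = 0.7175
  C_23 = −[(0.85)(-0.10) − (-0.45)(-0.20)] = 0.1750
  C_31 = (-0.45)(-0.10) − (-0.45)(0.80) = 0.4050
  C_32 = −[(0.85)(-0.10) − (-0.45)(-0.15)] = 0.1525
  C_33 = (0.85)(0.80) − (-0.45)(-0.15) = 0.6125
det(I−A) = Σ_j (I−A)_1j·C_1j = (0.85)(0.7500) + (-0.45)(0.1625) + (-0.45)(0.1750) = 0.485625
adj(I−A) = Cᵀ =
  [ 0.7500   0.4725   0.4050]
  [ 0.1625   0.7175   0.1525]
  [ 0.1750   0.1750   0.6125]
(I − A)⁻¹ = adj(I−A) / det(I−A) ≈
  [   1.5444     0.9730     0.8340]
  [   0.3346     1.4775     0.3140]
  [   0.3604     0.3604     1.2613]
Δx = (I − A)⁻¹ Δd with Δd having +25 in the Insurance component and 0 elsewhere.
So Δx_D = L_DI · (+25), where L_DI = adj(I−A)_DI / det(I−A) = 0.4725 / 0.485625.
Δx_D = 0.4725 × (+25) / 0.485625 = 11.8125 / 0.485625 ≈ 24.3.

Δx_D = 24.3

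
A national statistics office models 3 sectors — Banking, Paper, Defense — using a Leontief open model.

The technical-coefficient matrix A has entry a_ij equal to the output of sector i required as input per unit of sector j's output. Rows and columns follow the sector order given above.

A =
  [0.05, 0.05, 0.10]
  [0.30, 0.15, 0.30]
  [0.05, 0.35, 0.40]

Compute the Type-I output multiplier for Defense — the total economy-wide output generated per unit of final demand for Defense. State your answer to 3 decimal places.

I − A =
  [   0.95    -0.05    -0.10]
  [  -0.30     0.85    -0.30]
  [  -0.05    -0.35     0.60]
Cofactors of I−A, C_ij = (−1)^(i+j)·(minor ij) (rows/columns in the sector order above):
  C_11 = (0.85)(0.60) − (-0.30)(-0.35) = 0.4050
  C_12 = −[(-0.30)(0.60) − (-0.30)(-0.05)] = 0.1950
  C_13 = (-0.30)(-0.35) − (0.85)(-0.05) = 0.1475
  C_21 = −[(-0.05)(0.60) − (-0.10)(-0.35)] = 0.0650
  C_22 = (0.95)(0.60) − (-0.10)(-0.05) = 0.5650
  C_23 = −[(0.95)(-0.35) − (-0.05)(-0.05)] = 0.3350
  C_31 = (-0.05)(-0.30) − (-0.10)(0.85) = 0.1000
  C_32 = −[(0.95)(-0.30) − (-0.10)(-0.30)] = 0.3150
  C_33 = (0.95)(0.85) − (-0.05)(-0.30) = 0.7925
det(I−A) = Σ_j (I−A)_1j·C_1j = (0.95)(0.4050) + (-0.05)(0.1950) + (-0.10)(0.1475) = 0.36025
adj(I−A) = Cᵀ =
  [ 0.4050   0.0650   0.1000]
  [ 0.1950   0.5650   0.3150]
  [ 0.1475   0.3350   0.7925]
(I − A)⁻¹ = adj(I−A) / det(I−A) ≈
  [   1.1242     0.1804     0.2776]
  [   0.5413     1.5684     0.8744]
  [   0.4094     0.9299     2.1999]
The output multiplier for sector j is the column-j sum of the Leontief inverse (I − A)⁻¹ = adj(I−A) / det(I−A).
Column 3 of adj(I−A): (0.1000, 0.3150, 0.7925); det(I−A) = 0.36025.
m_3 = (0.1000 + 0.3150 + 0.7925) / 0.36025 = 1.2075 / 0.36025 ≈ 3.352.

m_3 = 3.352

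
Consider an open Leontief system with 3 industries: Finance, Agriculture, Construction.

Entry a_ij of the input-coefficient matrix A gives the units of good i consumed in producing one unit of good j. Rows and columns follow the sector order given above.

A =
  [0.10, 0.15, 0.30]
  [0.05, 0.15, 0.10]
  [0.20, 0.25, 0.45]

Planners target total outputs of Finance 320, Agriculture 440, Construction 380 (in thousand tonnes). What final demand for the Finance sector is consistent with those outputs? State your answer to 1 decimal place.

d_F = 108.0

I − A =
  [   0.90    -0.15    -0.30]
  [  -0.05     0.85    -0.10]
  [  -0.20    -0.25     0.55]
d = (I − A) x:
  d_F = (+0.90)·320 + (-0.15)·440 + (-0.30)·380 = 108.0
  d_A = (-0.05)·320 + (+0.85)·440 + (-0.10)·380 = 320.0
  d_C = (-0.20)·320 + (-0.25)·440 + (+0.55)·380 = 35.0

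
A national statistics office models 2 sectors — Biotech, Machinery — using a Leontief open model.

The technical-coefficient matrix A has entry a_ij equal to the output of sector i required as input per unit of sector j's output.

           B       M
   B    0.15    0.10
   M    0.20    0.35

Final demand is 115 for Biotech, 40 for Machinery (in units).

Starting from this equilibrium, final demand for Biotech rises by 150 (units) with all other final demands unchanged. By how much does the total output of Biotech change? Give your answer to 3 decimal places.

Δx_B = 183.099

I − A =
  [   0.85    -0.10]
  [  -0.20     0.65]
det(I−A) = (0.85)(0.65) − (-0.10)(-0.20) = 0.5325
adj(I−A) = [[0.65, 0.10], [0.20, 0.85]]
(I − A)⁻¹ = adj(I−A) / det(I−A) ≈
  [   1.2207     0.1878]
  [   0.3756     1.5962]
Δx = (I − A)⁻¹ Δd with Δd having +150 in the Biotech component and 0 elsewhere.
So Δx_B = L_BB · (+150), where L_BB = adj(I−A)_BB / det(I−A) = 0.65 / 0.5325.
Δx_B = 0.65 × (+150) / 0.5325 = 97.50 / 0.5325 ≈ 183.099.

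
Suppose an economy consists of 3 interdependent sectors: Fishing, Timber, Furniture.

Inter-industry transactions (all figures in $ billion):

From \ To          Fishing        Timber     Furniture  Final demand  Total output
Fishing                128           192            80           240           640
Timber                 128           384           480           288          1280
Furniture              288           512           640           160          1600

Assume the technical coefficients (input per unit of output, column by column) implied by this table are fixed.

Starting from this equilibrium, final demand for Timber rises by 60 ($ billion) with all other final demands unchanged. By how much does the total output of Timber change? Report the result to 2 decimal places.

Δx_2 = 150.82

Technical coefficients a_ij = z_ij / X_j:
  a_11 = 128/640 = 0.20, a_21 = 128/640 = 0.20, a_31 = 288/640 = 0.45
  a_12 = 192/1280 = 0.15, a_22 = 384/1280 = 0.30, a_32 = 512/1280 = 0.40
  a_13 = 80/1600 = 0.05, a_23 = 480/1600 = 0.30, a_33 = 640/1600 = 0.40
I − A =
  [   0.80    -0.15    -0.05]
  [  -0.20     0.70    -0.30]
  [  -0.45    -0.40     0.60]
Cofactors of I−A, C_ij = (−1)^(i+j)·(minor ij) (rows/columns in the sector order above):
  C_11 = (0.70)(0.60) − (-0.30)(-0.40) = 0.3000
  C_12 = −[(-0.20)(0.60) − (-0.30)(-0.45)] = 0.2550
  C_13 = (-0.20)(-0.40) − (0.70)(-0.45) = 0.3950
  C_21 = −[(-0.15)(0.60) − (-0.05)(-0.40)] = 0.1100
  C_22 = (0.80)(0.60) − (-0.05)(-0.45) = 0.4575
  C_23 = −[(0.80)(-0.40) − (-0.15)(-0.45)] = 0.3875
  C_31 = (-0.15)(-0.30) − (-0.05)(0.70) = 0.0800
  C_32 = −[(0.80)(-0.30) − (-0.05)(-0.20)] = 0.2500
  C_33 = (0.80)(0.70) − (-0.15)(-0.20) = 0.5300
det(I−A) = Σ_j (I−A)_1j·C_1j = (0.80)(0.3000) + (-0.15)(0.2550) + (-0.05)(0.3950) = 0.1820
adj(I−A) = Cᵀ =
  [ 0.3000   0.1100   0.0800]
  [ 0.2550   0.4575   0.2500]
  [ 0.3950   0.3875   0.5300]
(I − A)⁻¹ = adj(I−A) / det(I−A) ≈
  [   1.6484     0.6044     0.4396]
  [   1.4011     2.5137     1.3736]
  [   2.1703     2.1291     2.9121]
Δx = (I − A)⁻¹ Δd with Δd having +60 in the Timber component and 0 elsewhere.
So Δx_2 = L_22 · (+60), where L_22 = adj(I−A)_22 / det(I−A) = 0.4575 / 0.1820.
Δx_2 = 0.4575 × (+60) / 0.1820 = 27.45 / 0.1820 ≈ 150.82.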